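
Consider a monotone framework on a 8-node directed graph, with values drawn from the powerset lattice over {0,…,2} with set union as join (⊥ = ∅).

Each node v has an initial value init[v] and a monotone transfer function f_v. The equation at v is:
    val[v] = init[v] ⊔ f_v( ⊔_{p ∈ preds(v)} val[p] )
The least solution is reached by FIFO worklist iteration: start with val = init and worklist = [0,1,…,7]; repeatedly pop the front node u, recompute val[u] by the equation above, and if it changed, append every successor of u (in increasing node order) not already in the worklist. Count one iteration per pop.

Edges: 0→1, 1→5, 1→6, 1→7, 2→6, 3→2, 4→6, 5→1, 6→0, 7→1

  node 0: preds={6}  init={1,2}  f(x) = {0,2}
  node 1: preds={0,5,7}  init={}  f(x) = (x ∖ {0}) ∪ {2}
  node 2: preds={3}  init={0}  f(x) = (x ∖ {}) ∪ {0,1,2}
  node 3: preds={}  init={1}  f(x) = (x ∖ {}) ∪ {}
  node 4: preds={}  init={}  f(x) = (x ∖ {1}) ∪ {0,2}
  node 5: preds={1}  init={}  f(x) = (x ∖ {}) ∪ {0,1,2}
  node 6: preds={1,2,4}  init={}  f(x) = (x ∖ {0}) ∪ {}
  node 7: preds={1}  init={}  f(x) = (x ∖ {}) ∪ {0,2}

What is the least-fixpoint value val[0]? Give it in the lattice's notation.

{0,1,2}

Worklist (10 pops):
  #1 pop 0: in={} → {0,1,2} (was {1,2}); enqueue []
  #2 pop 1: in={0,1,2} → {1,2} (was {}); enqueue []
  #3 pop 2: in={1} → {0,1,2} (was {0}); enqueue []
  #4 pop 3: in={} → {1} (no change)
  #5 pop 4: in={} → {0,2} (was {}); enqueue []
  #6 pop 5: in={1,2} → {0,1,2} (was {}); enqueue [1]
  #7 pop 6: in={0,1,2} → {1,2} (was {}); enqueue [0]
  #8 pop 7: in={1,2} → {0,1,2} (was {}); enqueue []
  #9 pop 1: in={0,1,2} → {1,2} (no change)
  #10 pop 0: in={1,2} → {0,1,2} (no change)

Fixpoint:
  val[0] = {0,1,2}
  val[1] = {1,2}
  val[2] = {0,1,2}
  val[3] = {1}
  val[4] = {0,2}
  val[5] = {0,1,2}
  val[6] = {1,2}
  val[7] = {0,1,2}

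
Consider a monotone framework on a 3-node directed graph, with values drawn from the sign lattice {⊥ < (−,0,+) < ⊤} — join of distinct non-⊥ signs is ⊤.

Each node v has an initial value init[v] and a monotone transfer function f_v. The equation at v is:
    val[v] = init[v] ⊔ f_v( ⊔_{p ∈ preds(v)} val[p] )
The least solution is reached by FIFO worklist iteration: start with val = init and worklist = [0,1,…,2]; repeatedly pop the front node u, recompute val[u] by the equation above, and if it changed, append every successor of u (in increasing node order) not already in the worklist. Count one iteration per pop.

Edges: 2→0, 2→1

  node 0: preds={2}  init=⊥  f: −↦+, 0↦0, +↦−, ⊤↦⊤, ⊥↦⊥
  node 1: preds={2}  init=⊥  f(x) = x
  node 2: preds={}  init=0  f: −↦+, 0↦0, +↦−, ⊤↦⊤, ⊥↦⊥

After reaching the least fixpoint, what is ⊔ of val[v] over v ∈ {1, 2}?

Iteration log — 3 steps:
  step 1. node 0  ⊔preds=0  new=0  old=⊥  +wl: 
  step 2. node 1  ⊔preds=0  new=0  old=⊥  +wl: 
  step 3. node 2  ⊔preds=⊥  new=0  stable

Least fixpoint reached:
  node 0: 0
  node 1: 0
  node 2: 0

0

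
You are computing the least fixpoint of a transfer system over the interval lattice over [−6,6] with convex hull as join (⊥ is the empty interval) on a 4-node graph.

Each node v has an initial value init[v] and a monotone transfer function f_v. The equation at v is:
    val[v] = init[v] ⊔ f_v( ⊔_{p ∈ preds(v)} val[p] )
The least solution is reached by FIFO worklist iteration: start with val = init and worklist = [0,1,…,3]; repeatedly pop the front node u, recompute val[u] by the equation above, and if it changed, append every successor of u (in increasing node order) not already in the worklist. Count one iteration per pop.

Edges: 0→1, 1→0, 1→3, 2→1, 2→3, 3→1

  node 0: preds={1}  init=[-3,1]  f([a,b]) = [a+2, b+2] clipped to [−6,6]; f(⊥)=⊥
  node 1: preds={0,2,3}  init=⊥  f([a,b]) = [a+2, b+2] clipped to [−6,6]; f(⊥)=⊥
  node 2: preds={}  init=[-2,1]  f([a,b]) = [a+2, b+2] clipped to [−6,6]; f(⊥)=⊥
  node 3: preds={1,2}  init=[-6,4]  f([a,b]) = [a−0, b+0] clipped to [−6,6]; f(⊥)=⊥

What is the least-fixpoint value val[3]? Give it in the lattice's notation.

[-6,6]

Worklist (6 pops):
  #1 pop 0: in=⊥ → [-3,1] (no change)
  #2 pop 1: in=[-6,4] → [-4,6] (was ⊥); enqueue [0]
  #3 pop 2: in=⊥ → [-2,1] (no change)
  #4 pop 3: in=[-4,6] → [-6,6] (was [-6,4]); enqueue [1]
  #5 pop 0: in=[-4,6] → [-3,6] (was [-3,1]); enqueue []
  #6 pop 1: in=[-6,6] → [-4,6] (no change)

Fixpoint:
  val[0] = [-3,6]
  val[1] = [-4,6]
  val[2] = [-2,1]
  val[3] = [-6,6]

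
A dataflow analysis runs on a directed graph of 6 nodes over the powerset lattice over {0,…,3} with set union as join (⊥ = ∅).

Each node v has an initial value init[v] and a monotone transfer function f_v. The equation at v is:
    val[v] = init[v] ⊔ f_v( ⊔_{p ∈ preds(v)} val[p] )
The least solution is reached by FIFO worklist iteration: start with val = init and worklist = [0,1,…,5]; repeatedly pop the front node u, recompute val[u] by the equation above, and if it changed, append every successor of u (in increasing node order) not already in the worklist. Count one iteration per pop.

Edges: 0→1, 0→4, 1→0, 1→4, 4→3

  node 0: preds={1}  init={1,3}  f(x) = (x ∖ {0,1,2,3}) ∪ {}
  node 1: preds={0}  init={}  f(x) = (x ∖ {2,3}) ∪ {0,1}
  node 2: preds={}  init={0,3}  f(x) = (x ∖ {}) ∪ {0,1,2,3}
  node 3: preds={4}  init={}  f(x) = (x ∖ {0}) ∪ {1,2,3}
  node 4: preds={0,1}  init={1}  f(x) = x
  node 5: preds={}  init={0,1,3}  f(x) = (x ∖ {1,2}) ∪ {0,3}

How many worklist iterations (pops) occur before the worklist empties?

8

Iteration log — 8 steps:
  step 1. node 0  ⊔preds={}  new={1,3}  stable
  step 2. node 1  ⊔preds={1,3}  new={0,1}  old={}  +wl: 0
  step 3. node 2  ⊔preds={}  new={0,1,2,3}  old={0,3}  +wl: 
  step 4. node 3  ⊔preds={1}  new={1,2,3}  old={}  +wl: 
  step 5. node 4  ⊔preds={0,1,3}  new={0,1,3}  old={1}  +wl: 3
  step 6. node 5  ⊔preds={}  new={0,1,3}  stable
  step 7. node 0  ⊔preds={0,1}  new={1,3}  stable
  step 8. node 3  ⊔preds={0,1,3}  new={1,2,3}  stable

Least fixpoint reached:
  node 0: {1,3}
  node 1: {0,1}
  node 2: {0,1,2,3}
  node 3: {1,2,3}
  node 4: {0,1,3}
  node 5: {0,1,3}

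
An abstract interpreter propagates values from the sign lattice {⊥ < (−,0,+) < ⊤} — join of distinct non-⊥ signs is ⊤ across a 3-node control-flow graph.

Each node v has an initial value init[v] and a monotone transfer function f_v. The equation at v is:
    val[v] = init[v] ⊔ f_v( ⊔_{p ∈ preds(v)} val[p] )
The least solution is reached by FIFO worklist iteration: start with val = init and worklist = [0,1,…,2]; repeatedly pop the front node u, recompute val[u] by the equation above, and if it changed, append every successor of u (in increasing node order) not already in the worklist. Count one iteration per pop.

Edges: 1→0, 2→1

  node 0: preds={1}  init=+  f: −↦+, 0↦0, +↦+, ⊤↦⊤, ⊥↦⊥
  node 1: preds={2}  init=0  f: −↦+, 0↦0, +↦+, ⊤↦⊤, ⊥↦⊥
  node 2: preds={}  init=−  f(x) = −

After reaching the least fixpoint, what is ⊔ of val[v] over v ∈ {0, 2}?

⊤

Worklist (4 pops):
  #1 pop 0: in=0 → ⊤ (was +); enqueue []
  #2 pop 1: in=− → ⊤ (was 0); enqueue [0]
  #3 pop 2: in=⊥ → − (no change)
  #4 pop 0: in=⊤ → ⊤ (no change)

Fixpoint:
  val[0] = ⊤
  val[1] = ⊤
  val[2] = −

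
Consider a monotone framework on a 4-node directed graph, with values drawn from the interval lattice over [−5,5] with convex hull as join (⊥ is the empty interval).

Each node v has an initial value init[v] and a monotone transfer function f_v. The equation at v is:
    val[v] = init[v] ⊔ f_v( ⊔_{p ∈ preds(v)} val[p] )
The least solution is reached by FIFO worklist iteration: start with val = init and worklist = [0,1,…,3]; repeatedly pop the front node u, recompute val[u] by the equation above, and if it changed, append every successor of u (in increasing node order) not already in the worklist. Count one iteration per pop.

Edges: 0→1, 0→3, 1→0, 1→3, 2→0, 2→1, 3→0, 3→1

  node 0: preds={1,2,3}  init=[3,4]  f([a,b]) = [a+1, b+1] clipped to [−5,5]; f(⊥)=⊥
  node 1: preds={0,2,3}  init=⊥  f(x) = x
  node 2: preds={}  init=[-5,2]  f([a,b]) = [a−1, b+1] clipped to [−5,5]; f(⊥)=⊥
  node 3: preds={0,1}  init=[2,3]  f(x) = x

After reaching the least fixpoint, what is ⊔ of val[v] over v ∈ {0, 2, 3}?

Worklist (9 pops):
  #1 pop 0: in=[-5,3] → [-4,4] (was [3,4]); enqueue []
  #2 pop 1: in=[-5,4] → [-5,4] (was ⊥); enqueue [0]
  #3 pop 2: in=⊥ → [-5,2] (no change)
  #4 pop 3: in=[-5,4] → [-5,4] (was [2,3]); enqueue [1]
  #5 pop 0: in=[-5,4] → [-4,5] (was [-4,4]); enqueue [3]
  #6 pop 1: in=[-5,5] → [-5,5] (was [-5,4]); enqueue [0]
  #7 pop 3: in=[-5,5] → [-5,5] (was [-5,4]); enqueue [1]
  #8 pop 0: in=[-5,5] → [-4,5] (no change)
  #9 pop 1: in=[-5,5] → [-5,5] (no change)

Fixpoint:
  val[0] = [-4,5]
  val[1] = [-5,5]
  val[2] = [-5,2]
  val[3] = [-5,5]

[-5,5]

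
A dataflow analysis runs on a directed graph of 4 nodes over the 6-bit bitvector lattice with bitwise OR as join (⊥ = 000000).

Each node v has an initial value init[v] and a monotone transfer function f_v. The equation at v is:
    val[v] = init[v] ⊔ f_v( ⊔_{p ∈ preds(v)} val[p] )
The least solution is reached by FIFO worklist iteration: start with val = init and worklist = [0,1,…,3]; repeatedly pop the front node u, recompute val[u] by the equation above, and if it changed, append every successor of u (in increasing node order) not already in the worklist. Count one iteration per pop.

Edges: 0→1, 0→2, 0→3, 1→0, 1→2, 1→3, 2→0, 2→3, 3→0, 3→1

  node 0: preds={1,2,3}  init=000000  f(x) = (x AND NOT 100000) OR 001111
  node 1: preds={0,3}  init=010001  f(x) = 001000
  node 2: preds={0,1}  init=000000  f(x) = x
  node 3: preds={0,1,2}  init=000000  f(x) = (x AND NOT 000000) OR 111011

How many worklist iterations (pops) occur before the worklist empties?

Worklist (6 pops):
  #1 pop 0: in=010001 → 011111 (was 000000); enqueue []
  #2 pop 1: in=011111 → 011001 (was 010001); enqueue [0]
  #3 pop 2: in=011111 → 011111 (was 000000); enqueue []
  #4 pop 3: in=011111 → 111111 (was 000000); enqueue [1]
  #5 pop 0: in=111111 → 011111 (no change)
  #6 pop 1: in=111111 → 011001 (no change)

Fixpoint:
  val[0] = 011111
  val[1] = 011001
  val[2] = 011111
  val[3] = 111111

6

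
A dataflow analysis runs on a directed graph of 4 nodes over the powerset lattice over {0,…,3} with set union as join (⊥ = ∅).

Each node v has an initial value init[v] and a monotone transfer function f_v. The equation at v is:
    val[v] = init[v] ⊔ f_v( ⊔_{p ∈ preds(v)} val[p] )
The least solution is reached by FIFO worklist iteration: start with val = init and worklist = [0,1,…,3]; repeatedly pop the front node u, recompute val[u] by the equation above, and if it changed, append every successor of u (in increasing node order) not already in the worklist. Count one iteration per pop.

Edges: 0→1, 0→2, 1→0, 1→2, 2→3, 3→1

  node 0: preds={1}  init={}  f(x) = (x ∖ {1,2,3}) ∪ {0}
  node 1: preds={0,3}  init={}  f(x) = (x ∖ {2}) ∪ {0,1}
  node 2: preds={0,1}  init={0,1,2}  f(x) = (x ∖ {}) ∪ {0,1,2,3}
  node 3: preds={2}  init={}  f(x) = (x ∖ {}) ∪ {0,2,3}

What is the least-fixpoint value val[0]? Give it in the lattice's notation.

Iteration log — 8 steps:
  step 1. node 0  ⊔preds={}  new={0}  old={}  +wl: 
  step 2. node 1  ⊔preds={0}  new={0,1}  old={}  +wl: 0
  step 3. node 2  ⊔preds={0,1}  new={0,1,2,3}  old={0,1,2}  +wl: 
  step 4. node 3  ⊔preds={0,1,2,3}  new={0,1,2,3}  old={}  +wl: 1
  step 5. node 0  ⊔preds={0,1}  new={0}  stable
  step 6. node 1  ⊔preds={0,1,2,3}  new={0,1,3}  old={0,1}  +wl: 0,2
  step 7. node 0  ⊔preds={0,1,3}  new={0}  stable
  step 8. node 2  ⊔preds={0,1,3}  new={0,1,2,3}  stable

Least fixpoint reached:
  node 0: {0}
  node 1: {0,1,3}
  node 2: {0,1,2,3}
  node 3: {0,1,2,3}

{0}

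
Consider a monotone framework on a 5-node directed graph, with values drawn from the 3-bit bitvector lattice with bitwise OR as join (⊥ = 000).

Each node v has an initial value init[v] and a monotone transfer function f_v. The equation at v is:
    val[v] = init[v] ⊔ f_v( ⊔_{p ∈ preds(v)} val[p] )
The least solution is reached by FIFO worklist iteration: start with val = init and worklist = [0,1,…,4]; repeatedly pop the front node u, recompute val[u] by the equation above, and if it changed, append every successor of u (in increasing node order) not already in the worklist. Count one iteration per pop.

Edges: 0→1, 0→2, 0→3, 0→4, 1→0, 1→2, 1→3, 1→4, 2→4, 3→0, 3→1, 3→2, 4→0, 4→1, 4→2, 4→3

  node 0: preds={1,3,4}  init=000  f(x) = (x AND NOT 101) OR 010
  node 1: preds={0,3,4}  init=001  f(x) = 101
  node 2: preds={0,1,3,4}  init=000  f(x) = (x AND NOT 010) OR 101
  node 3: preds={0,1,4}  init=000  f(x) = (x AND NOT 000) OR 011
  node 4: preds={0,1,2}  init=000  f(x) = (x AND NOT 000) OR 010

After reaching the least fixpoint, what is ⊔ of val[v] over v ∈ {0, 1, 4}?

Trace (9 dequeues):
  [1] u=0 | in 001 | out 010 | prev 000 | push {}
  [2] u=1 | in 010 | out 101 | prev 001 | push {0}
  [3] u=2 | in 111 | out 101 | prev 000 | push {}
  [4] u=3 | in 111 | out 111 | prev 000 | push {1,2}
  [5] u=4 | in 111 | out 111 | prev 000 | push {3}
  [6] u=0 | in 111 | out 010 | ==
  [7] u=1 | in 111 | out 101 | ==
  [8] u=2 | in 111 | out 101 | ==
  [9] u=3 | in 111 | out 111 | ==

Converged values:
  [0] 010
  [1] 101
  [2] 101
  [3] 111
  [4] 111

111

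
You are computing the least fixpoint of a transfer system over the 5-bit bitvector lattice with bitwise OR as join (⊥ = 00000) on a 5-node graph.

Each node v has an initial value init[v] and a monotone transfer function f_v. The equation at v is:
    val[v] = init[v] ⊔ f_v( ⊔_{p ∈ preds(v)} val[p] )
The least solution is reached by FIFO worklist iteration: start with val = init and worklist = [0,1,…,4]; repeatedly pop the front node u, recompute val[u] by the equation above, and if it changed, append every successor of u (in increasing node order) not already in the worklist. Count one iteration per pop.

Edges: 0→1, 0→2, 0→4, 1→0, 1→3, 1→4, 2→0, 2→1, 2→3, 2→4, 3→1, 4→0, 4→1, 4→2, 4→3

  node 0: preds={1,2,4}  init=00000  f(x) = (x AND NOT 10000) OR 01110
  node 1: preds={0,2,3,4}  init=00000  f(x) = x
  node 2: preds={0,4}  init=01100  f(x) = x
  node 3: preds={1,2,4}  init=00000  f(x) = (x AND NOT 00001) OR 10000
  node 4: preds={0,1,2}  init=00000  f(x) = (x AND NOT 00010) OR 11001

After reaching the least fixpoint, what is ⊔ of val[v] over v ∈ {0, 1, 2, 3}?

Iteration log — 12 steps:
  step 1. node 0  ⊔preds=01100  new=01110  old=00000  +wl: 
  step 2. node 1  ⊔preds=01110  new=01110  old=00000  +wl: 0
  step 3. node 2  ⊔preds=01110  new=01110  old=01100  +wl: 1
  step 4. node 3  ⊔preds=01110  new=11110  old=00000  +wl: 
  step 5. node 4  ⊔preds=01110  new=11101  old=00000  +wl: 2,3
  step 6. node 0  ⊔preds=11111  new=01111  old=01110  +wl: 4
  step 7. node 1  ⊔preds=11111  new=11111  old=01110  +wl: 0
  step 8. node 2  ⊔preds=11111  new=11111  old=01110  +wl: 1
  step 9. node 3  ⊔preds=11111  new=11110  stable
  step 10. node 4  ⊔preds=11111  new=11101  stable
  step 11. node 0  ⊔preds=11111  new=01111  stable
  step 12. node 1  ⊔preds=11111  new=11111  stable

Least fixpoint reached:
  node 0: 01111
  node 1: 11111
  node 2: 11111
  node 3: 11110
  node 4: 11101

11111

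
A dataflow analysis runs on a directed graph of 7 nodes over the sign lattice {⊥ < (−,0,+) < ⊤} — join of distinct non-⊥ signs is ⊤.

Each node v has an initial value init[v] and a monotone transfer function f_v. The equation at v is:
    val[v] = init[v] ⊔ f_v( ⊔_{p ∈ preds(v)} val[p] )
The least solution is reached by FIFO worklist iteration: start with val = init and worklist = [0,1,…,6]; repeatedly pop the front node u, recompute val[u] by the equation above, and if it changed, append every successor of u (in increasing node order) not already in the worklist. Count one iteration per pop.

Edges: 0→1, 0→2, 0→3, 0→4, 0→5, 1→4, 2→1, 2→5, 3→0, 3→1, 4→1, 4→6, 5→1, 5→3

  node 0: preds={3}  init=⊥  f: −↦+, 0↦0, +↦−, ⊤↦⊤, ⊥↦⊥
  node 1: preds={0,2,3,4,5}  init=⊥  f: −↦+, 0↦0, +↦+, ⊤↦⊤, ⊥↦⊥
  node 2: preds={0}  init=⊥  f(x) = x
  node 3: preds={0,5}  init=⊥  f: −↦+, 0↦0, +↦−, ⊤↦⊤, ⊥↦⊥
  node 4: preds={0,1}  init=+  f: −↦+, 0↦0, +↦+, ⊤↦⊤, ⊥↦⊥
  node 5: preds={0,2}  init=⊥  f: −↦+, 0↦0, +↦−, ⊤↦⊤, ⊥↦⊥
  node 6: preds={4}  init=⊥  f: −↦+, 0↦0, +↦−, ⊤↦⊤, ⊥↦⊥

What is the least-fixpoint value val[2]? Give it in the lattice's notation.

⊥

Trace (7 dequeues):
  [1] u=0 | in ⊥ | out ⊥ | ==
  [2] u=1 | in + | out + | prev ⊥ | push {}
  [3] u=2 | in ⊥ | out ⊥ | ==
  [4] u=3 | in ⊥ | out ⊥ | ==
  [5] u=4 | in + | out + | ==
  [6] u=5 | in ⊥ | out ⊥ | ==
  [7] u=6 | in + | out − | prev ⊥ | push {}

Converged values:
  [0] ⊥
  [1] +
  [2] ⊥
  [3] ⊥
  [4] +
  [5] ⊥
  [6] −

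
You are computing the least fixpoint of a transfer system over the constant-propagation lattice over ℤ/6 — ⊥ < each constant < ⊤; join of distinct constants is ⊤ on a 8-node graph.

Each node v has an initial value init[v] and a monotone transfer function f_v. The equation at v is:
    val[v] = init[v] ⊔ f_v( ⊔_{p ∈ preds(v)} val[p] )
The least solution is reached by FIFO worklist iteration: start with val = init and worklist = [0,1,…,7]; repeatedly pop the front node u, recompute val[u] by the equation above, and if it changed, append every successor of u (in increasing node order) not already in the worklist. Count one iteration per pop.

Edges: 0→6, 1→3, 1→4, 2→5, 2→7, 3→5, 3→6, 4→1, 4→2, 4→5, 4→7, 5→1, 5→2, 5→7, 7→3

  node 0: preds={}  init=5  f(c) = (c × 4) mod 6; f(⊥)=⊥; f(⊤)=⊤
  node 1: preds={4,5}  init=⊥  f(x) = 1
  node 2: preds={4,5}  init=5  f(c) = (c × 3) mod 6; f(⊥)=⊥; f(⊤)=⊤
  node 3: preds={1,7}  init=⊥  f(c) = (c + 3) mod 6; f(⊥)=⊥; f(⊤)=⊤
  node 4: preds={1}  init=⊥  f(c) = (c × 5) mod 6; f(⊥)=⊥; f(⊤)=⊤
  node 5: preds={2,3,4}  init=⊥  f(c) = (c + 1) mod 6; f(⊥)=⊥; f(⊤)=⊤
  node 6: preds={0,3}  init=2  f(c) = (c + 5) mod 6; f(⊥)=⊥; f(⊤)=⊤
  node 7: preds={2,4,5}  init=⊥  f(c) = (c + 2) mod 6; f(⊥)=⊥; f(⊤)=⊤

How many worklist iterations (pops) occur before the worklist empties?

14

Worklist (14 pops):
  #1 pop 0: in=⊥ → 5 (no change)
  #2 pop 1: in=⊥ → 1 (was ⊥); enqueue []
  #3 pop 2: in=⊥ → 5 (no change)
  #4 pop 3: in=1 → 4 (was ⊥); enqueue []
  #5 pop 4: in=1 → 5 (was ⊥); enqueue [1,2]
  #6 pop 5: in=⊤ → ⊤ (was ⊥); enqueue []
  #7 pop 6: in=⊤ → ⊤ (was 2); enqueue []
  #8 pop 7: in=⊤ → ⊤ (was ⊥); enqueue [3]
  #9 pop 1: in=⊤ → 1 (no change)
  #10 pop 2: in=⊤ → ⊤ (was 5); enqueue [5,7]
  #11 pop 3: in=⊤ → ⊤ (was 4); enqueue [6]
  #12 pop 5: in=⊤ → ⊤ (no change)
  #13 pop 7: in=⊤ → ⊤ (no change)
  #14 pop 6: in=⊤ → ⊤ (no change)

Fixpoint:
  val[0] = 5
  val[1] = 1
  val[2] = ⊤
  val[3] = ⊤
  val[4] = 5
  val[5] = ⊤
  val[6] = ⊤
  val[7] = ⊤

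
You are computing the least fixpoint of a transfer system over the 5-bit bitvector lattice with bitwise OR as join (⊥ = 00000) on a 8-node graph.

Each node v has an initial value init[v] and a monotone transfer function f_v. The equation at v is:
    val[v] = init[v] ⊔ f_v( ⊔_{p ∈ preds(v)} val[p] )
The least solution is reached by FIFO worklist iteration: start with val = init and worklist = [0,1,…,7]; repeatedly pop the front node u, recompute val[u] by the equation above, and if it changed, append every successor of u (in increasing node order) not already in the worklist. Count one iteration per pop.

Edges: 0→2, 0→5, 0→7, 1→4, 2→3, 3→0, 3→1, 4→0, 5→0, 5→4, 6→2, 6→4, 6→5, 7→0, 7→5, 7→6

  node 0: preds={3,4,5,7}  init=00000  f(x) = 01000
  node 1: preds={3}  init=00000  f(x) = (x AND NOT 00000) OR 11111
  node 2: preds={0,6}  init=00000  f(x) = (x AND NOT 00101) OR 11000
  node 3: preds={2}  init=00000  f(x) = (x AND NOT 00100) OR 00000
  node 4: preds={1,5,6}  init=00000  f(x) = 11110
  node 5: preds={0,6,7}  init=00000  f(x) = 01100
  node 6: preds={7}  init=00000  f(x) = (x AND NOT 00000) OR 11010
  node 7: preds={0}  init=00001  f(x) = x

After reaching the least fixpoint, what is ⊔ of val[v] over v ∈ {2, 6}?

Trace (17 dequeues):
  [1] u=0 | in 00001 | out 01000 | prev 00000 | push {}
  [2] u=1 | in 00000 | out 11111 | prev 00000 | push {}
  [3] u=2 | in 01000 | out 11000 | prev 00000 | push {}
  [4] u=3 | in 11000 | out 11000 | prev 00000 | push {0,1}
  [5] u=4 | in 11111 | out 11110 | prev 00000 | push {}
  [6] u=5 | in 01001 | out 01100 | prev 00000 | push {4}
  [7] u=6 | in 00001 | out 11011 | prev 00000 | push {2,5}
  [8] u=7 | in 01000 | out 01001 | prev 00001 | push {6}
  [9] u=0 | in 11111 | out 01000 | ==
  [10] u=1 | in 11000 | out 11111 | ==
  [11] u=4 | in 11111 | out 11110 | ==
  [12] u=2 | in 11011 | out 11010 | prev 11000 | push {3}
  [13] u=5 | in 11011 | out 01100 | ==
  [14] u=6 | in 01001 | out 11011 | ==
  [15] u=3 | in 11010 | out 11010 | prev 11000 | push {0,1}
  [16] u=0 | in 11111 | out 01000 | ==
  [17] u=1 | in 11010 | out 11111 | ==

Converged values:
  [0] 01000
  [1] 11111
  [2] 11010
  [3] 11010
  [4] 11110
  [5] 01100
  [6] 11011
  [7] 01001

11011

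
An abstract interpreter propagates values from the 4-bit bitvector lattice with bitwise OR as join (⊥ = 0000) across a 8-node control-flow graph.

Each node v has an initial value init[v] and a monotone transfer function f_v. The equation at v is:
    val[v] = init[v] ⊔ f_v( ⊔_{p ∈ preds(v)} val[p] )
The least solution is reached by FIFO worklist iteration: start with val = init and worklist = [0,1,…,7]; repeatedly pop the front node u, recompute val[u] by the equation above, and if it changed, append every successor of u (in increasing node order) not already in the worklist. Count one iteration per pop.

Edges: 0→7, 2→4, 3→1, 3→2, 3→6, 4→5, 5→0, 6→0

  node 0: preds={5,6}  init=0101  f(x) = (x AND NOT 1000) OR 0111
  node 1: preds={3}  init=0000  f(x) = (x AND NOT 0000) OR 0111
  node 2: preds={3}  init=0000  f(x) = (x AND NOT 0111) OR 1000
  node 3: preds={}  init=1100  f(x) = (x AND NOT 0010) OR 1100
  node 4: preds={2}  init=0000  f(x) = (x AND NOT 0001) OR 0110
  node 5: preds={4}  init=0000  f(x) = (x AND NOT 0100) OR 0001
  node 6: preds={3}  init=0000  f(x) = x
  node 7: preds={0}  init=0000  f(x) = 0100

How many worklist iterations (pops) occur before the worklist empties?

9

Iteration log — 9 steps:
  step 1. node 0  ⊔preds=0000  new=0111  old=0101  +wl: 
  step 2. node 1  ⊔preds=1100  new=1111  old=0000  +wl: 
  step 3. node 2  ⊔preds=1100  new=1000  old=0000  +wl: 
  step 4. node 3  ⊔preds=0000  new=1100  stable
  step 5. node 4  ⊔preds=1000  new=1110  old=0000  +wl: 
  step 6. node 5  ⊔preds=1110  new=1011  old=0000  +wl: 0
  step 7. node 6  ⊔preds=1100  new=1100  old=0000  +wl: 
  step 8. node 7  ⊔preds=0111  new=0100  old=0000  +wl: 
  step 9. node 0  ⊔preds=1111  new=0111  stable

Least fixpoint reached:
  node 0: 0111
  node 1: 1111
  node 2: 1000
  node 3: 1100
  node 4: 1110
  node 5: 1011
  node 6: 1100
  node 7: 0100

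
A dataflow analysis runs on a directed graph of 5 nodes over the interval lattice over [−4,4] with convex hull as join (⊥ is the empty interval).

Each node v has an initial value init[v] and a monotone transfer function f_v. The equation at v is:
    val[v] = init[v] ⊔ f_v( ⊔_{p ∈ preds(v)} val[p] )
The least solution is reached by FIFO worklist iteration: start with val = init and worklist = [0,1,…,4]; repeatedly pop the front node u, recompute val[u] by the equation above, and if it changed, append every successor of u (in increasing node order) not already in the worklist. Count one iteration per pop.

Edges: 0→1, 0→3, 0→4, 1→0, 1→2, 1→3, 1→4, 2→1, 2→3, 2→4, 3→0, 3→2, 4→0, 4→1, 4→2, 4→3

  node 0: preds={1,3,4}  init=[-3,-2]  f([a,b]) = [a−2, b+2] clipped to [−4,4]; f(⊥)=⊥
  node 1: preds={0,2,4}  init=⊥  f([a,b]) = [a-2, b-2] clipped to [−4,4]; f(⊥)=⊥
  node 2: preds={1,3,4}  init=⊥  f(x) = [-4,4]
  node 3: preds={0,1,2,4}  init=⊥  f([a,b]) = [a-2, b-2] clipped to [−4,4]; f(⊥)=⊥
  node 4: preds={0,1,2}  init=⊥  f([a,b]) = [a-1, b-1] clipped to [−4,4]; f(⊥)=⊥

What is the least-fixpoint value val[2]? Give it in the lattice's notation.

[-4,4]

Trace (11 dequeues):
  [1] u=0 | in ⊥ | out [-3,-2] | ==
  [2] u=1 | in [-3,-2] | out [-4,-4] | prev ⊥ | push {0}
  [3] u=2 | in [-4,-4] | out [-4,4] | prev ⊥ | push {1}
  [4] u=3 | in [-4,4] | out [-4,2] | prev ⊥ | push {2}
  [5] u=4 | in [-4,4] | out [-4,3] | prev ⊥ | push {3}
  [6] u=0 | in [-4,3] | out [-4,4] | prev [-3,-2] | push {4}
  [7] u=1 | in [-4,4] | out [-4,2] | prev [-4,-4] | push {0}
  [8] u=2 | in [-4,3] | out [-4,4] | ==
  [9] u=3 | in [-4,4] | out [-4,2] | ==
  [10] u=4 | in [-4,4] | out [-4,3] | ==
  [11] u=0 | in [-4,3] | out [-4,4] | ==

Converged values:
  [0] [-4,4]
  [1] [-4,2]
  [2] [-4,4]
  [3] [-4,2]
  [4] [-4,3]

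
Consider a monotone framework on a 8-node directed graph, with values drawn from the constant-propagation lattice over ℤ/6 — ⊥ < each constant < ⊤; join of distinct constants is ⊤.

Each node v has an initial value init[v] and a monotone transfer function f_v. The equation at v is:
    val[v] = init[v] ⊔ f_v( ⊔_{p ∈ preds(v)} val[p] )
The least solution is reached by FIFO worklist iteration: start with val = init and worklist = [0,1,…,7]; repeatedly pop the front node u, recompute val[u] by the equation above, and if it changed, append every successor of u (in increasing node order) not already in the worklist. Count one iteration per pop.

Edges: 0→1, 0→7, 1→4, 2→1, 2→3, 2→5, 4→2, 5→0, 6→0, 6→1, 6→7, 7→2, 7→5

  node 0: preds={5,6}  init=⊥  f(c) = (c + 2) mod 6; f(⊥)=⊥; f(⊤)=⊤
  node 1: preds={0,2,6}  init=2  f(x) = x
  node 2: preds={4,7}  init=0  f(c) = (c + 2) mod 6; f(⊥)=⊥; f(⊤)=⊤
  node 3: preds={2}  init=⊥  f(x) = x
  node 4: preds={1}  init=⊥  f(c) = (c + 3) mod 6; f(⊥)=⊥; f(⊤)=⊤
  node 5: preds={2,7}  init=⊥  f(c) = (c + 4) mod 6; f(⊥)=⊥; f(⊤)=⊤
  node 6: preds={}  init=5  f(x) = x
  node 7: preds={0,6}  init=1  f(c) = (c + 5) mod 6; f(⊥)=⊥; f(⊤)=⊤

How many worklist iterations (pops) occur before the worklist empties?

Iteration log — 14 steps:
  step 1. node 0  ⊔preds=5  new=1  old=⊥  +wl: 
  step 2. node 1  ⊔preds=⊤  new=⊤  old=2  +wl: 
  step 3. node 2  ⊔preds=1  new=⊤  old=0  +wl: 1
  step 4. node 3  ⊔preds=⊤  new=⊤  old=⊥  +wl: 
  step 5. node 4  ⊔preds=⊤  new=⊤  old=⊥  +wl: 2
  step 6. node 5  ⊔preds=⊤  new=⊤  old=⊥  +wl: 0
  step 7. node 6  ⊔preds=⊥  new=5  stable
  step 8. node 7  ⊔preds=⊤  new=⊤  old=1  +wl: 5
  step 9. node 1  ⊔preds=⊤  new=⊤  stable
  step 10. node 2  ⊔preds=⊤  new=⊤  stable
  step 11. node 0  ⊔preds=⊤  new=⊤  old=1  +wl: 1,7
  step 12. node 5  ⊔preds=⊤  new=⊤  stable
  step 13. node 1  ⊔preds=⊤  new=⊤  stable
  step 14. node 7  ⊔preds=⊤  new=⊤  stable

Least fixpoint reached:
  node 0: ⊤
  node 1: ⊤
  node 2: ⊤
  node 3: ⊤
  node 4: ⊤
  node 5: ⊤
  node 6: 5
  node 7: ⊤

14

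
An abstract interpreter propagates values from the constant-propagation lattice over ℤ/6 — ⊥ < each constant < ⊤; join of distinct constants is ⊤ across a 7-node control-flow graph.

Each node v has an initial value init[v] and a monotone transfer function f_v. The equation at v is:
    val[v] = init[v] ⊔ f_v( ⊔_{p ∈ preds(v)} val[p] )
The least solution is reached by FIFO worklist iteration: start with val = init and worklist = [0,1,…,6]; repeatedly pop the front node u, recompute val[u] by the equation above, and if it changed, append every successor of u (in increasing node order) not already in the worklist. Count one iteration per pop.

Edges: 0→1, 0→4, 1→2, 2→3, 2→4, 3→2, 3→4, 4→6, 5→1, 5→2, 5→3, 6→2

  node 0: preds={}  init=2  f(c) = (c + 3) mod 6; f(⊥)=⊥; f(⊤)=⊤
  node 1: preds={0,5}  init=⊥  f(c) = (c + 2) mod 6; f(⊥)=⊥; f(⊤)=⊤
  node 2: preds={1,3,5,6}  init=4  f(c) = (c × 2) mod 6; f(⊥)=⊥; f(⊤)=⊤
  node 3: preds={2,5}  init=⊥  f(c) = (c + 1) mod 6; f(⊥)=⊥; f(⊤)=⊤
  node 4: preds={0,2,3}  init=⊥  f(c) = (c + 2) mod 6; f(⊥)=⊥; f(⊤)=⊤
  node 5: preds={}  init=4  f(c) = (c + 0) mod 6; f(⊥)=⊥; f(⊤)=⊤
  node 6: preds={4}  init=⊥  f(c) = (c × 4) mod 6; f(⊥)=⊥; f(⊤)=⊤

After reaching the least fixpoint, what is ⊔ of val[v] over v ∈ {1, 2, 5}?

⊤

Iteration log — 8 steps:
  step 1. node 0  ⊔preds=⊥  new=2  stable
  step 2. node 1  ⊔preds=⊤  new=⊤  old=⊥  +wl: 
  step 3. node 2  ⊔preds=⊤  new=⊤  old=4  +wl: 
  step 4. node 3  ⊔preds=⊤  new=⊤  old=⊥  +wl: 2
  step 5. node 4  ⊔preds=⊤  new=⊤  old=⊥  +wl: 
  step 6. node 5  ⊔preds=⊥  new=4  stable
  step 7. node 6  ⊔preds=⊤  new=⊤  old=⊥  +wl: 
  step 8. node 2  ⊔preds=⊤  new=⊤  stable

Least fixpoint reached:
  node 0: 2
  node 1: ⊤
  node 2: ⊤
  node 3: ⊤
  node 4: ⊤
  node 5: 4
  node 6: ⊤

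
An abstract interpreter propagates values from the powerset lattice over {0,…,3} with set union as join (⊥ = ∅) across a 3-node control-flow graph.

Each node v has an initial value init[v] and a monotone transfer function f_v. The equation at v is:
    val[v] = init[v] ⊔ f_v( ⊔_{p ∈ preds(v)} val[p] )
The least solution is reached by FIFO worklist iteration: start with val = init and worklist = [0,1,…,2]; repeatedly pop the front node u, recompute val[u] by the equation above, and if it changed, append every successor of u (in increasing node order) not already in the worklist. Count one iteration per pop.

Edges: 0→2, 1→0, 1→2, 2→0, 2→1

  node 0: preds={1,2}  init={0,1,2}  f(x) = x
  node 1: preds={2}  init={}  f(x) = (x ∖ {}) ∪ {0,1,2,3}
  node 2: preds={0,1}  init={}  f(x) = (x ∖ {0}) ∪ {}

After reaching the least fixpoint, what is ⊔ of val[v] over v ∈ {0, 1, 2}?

Worklist (6 pops):
  #1 pop 0: in={} → {0,1,2} (no change)
  #2 pop 1: in={} → {0,1,2,3} (was {}); enqueue [0]
  #3 pop 2: in={0,1,2,3} → {1,2,3} (was {}); enqueue [1]
  #4 pop 0: in={0,1,2,3} → {0,1,2,3} (was {0,1,2}); enqueue [2]
  #5 pop 1: in={1,2,3} → {0,1,2,3} (no change)
  #6 pop 2: in={0,1,2,3} → {1,2,3} (no change)

Fixpoint:
  val[0] = {0,1,2,3}
  val[1] = {0,1,2,3}
  val[2] = {1,2,3}

{0,1,2,3}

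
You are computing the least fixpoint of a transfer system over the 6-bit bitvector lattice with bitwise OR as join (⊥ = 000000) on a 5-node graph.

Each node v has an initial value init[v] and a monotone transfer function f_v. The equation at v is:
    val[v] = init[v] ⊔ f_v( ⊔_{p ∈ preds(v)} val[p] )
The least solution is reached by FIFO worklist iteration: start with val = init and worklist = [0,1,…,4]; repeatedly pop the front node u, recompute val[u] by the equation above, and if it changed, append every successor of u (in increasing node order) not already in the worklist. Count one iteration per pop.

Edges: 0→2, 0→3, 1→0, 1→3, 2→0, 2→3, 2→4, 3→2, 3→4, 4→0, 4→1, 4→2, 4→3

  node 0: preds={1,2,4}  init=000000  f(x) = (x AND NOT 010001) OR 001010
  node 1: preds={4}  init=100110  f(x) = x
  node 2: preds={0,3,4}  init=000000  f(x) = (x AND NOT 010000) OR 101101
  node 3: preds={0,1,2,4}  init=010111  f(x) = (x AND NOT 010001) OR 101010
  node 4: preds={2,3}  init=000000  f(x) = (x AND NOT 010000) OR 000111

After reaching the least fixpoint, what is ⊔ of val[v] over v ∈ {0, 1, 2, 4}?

101111

Worklist (10 pops):
  #1 pop 0: in=100110 → 101110 (was 000000); enqueue []
  #2 pop 1: in=000000 → 100110 (no change)
  #3 pop 2: in=111111 → 101111 (was 000000); enqueue [0]
  #4 pop 3: in=101111 → 111111 (was 010111); enqueue [2]
  #5 pop 4: in=111111 → 101111 (was 000000); enqueue [1,3]
  #6 pop 0: in=101111 → 101110 (no change)
  #7 pop 2: in=111111 → 101111 (no change)
  #8 pop 1: in=101111 → 101111 (was 100110); enqueue [0]
  #9 pop 3: in=101111 → 111111 (no change)
  #10 pop 0: in=101111 → 101110 (no change)

Fixpoint:
  val[0] = 101110
  val[1] = 101111
  val[2] = 101111
  val[3] = 111111
  val[4] = 101111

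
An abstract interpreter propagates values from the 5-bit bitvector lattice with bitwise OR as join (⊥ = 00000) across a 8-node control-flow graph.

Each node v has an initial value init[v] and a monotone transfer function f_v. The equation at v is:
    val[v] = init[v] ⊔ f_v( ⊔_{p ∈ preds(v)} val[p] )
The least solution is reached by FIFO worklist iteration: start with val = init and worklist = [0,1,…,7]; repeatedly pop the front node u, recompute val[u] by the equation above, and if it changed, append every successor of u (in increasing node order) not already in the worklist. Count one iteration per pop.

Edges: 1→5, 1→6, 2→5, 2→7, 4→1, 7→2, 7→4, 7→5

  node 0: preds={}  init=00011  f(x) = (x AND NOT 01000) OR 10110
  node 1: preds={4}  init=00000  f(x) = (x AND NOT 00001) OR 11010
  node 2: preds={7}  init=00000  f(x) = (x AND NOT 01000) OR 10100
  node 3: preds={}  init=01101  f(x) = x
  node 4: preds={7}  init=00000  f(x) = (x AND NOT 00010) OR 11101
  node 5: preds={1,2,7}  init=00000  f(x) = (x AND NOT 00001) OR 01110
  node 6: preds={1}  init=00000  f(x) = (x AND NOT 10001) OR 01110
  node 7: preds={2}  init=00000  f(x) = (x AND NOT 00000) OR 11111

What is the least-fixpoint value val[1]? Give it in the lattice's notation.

Trace (14 dequeues):
  [1] u=0 | in 00000 | out 10111 | prev 00011 | push {}
  [2] u=1 | in 00000 | out 11010 | prev 00000 | push {}
  [3] u=2 | in 00000 | out 10100 | prev 00000 | push {}
  [4] u=3 | in 00000 | out 01101 | ==
  [5] u=4 | in 00000 | out 11101 | prev 00000 | push {1}
  [6] u=5 | in 11110 | out 11110 | prev 00000 | push {}
  [7] u=6 | in 11010 | out 01110 | prev 00000 | push {}
  [8] u=7 | in 10100 | out 11111 | prev 00000 | push {2,4,5}
  [9] u=1 | in 11101 | out 11110 | prev 11010 | push {6}
  [10] u=2 | in 11111 | out 10111 | prev 10100 | push {7}
  [11] u=4 | in 11111 | out 11101 | ==
  [12] u=5 | in 11111 | out 11110 | ==
  [13] u=6 | in 11110 | out 01110 | ==
  [14] u=7 | in 10111 | out 11111 | ==

Converged values:
  [0] 10111
  [1] 11110
  [2] 10111
  [3] 01101
  [4] 11101
  [5] 11110
  [6] 01110
  [7] 11111

11110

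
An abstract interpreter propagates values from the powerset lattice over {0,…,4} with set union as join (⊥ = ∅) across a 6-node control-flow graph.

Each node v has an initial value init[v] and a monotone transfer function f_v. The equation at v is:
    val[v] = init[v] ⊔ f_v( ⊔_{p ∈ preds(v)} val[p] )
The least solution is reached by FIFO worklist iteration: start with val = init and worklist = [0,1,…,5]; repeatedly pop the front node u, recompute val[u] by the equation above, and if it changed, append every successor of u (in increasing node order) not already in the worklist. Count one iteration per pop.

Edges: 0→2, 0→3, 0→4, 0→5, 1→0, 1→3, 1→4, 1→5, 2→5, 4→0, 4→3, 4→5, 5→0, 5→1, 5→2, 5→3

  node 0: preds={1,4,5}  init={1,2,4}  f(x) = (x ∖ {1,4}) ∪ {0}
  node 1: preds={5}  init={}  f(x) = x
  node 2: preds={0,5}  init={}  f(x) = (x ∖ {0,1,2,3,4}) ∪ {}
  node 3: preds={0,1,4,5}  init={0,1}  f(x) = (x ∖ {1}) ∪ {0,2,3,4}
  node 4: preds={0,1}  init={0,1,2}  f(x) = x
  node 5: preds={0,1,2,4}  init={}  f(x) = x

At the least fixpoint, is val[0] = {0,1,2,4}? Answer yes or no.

yes

Iteration log — 14 steps:
  step 1. node 0  ⊔preds={0,1,2}  new={0,1,2,4}  old={1,2,4}  +wl: 
  step 2. node 1  ⊔preds={}  new={}  stable
  step 3. node 2  ⊔preds={0,1,2,4}  new={}  stable
  step 4. node 3  ⊔preds={0,1,2,4}  new={0,1,2,3,4}  old={0,1}  +wl: 
  step 5. node 4  ⊔preds={0,1,2,4}  new={0,1,2,4}  old={0,1,2}  +wl: 0,3
  step 6. node 5  ⊔preds={0,1,2,4}  new={0,1,2,4}  old={}  +wl: 1,2
  step 7. node 0  ⊔preds={0,1,2,4}  new={0,1,2,4}  stable
  step 8. node 3  ⊔preds={0,1,2,4}  new={0,1,2,3,4}  stable
  step 9. node 1  ⊔preds={0,1,2,4}  new={0,1,2,4}  old={}  +wl: 0,3,4,5
  step 10. node 2  ⊔preds={0,1,2,4}  new={}  stable
  step 11. node 0  ⊔preds={0,1,2,4}  new={0,1,2,4}  stable
  step 12. node 3  ⊔preds={0,1,2,4}  new={0,1,2,3,4}  stable
  step 13. node 4  ⊔preds={0,1,2,4}  new={0,1,2,4}  stable
  step 14. node 5  ⊔preds={0,1,2,4}  new={0,1,2,4}  stable

Least fixpoint reached:
  node 0: {0,1,2,4}
  node 1: {0,1,2,4}
  node 2: {}
  node 3: {0,1,2,3,4}
  node 4: {0,1,2,4}
  node 5: {0,1,2,4}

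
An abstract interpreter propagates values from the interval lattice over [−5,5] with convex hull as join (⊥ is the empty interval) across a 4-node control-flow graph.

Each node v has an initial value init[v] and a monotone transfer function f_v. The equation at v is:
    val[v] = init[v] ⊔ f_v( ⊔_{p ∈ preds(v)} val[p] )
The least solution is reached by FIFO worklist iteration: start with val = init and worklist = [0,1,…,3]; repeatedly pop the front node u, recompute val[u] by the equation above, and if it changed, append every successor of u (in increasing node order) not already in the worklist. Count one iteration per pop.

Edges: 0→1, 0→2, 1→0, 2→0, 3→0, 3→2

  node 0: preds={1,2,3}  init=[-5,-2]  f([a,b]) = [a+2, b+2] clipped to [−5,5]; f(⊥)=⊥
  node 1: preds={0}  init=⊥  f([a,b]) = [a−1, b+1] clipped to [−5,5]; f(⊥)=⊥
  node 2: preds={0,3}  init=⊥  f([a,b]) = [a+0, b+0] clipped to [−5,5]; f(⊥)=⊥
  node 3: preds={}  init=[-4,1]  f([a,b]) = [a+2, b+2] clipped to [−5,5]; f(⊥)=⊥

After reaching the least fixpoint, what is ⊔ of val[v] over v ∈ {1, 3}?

Worklist (8 pops):
  #1 pop 0: in=[-4,1] → [-5,3] (was [-5,-2]); enqueue []
  #2 pop 1: in=[-5,3] → [-5,4] (was ⊥); enqueue [0]
  #3 pop 2: in=[-5,3] → [-5,3] (was ⊥); enqueue []
  #4 pop 3: in=⊥ → [-4,1] (no change)
  #5 pop 0: in=[-5,4] → [-5,5] (was [-5,3]); enqueue [1,2]
  #6 pop 1: in=[-5,5] → [-5,5] (was [-5,4]); enqueue [0]
  #7 pop 2: in=[-5,5] → [-5,5] (was [-5,3]); enqueue []
  #8 pop 0: in=[-5,5] → [-5,5] (no change)

Fixpoint:
  val[0] = [-5,5]
  val[1] = [-5,5]
  val[2] = [-5,5]
  val[3] = [-4,1]

[-5,5]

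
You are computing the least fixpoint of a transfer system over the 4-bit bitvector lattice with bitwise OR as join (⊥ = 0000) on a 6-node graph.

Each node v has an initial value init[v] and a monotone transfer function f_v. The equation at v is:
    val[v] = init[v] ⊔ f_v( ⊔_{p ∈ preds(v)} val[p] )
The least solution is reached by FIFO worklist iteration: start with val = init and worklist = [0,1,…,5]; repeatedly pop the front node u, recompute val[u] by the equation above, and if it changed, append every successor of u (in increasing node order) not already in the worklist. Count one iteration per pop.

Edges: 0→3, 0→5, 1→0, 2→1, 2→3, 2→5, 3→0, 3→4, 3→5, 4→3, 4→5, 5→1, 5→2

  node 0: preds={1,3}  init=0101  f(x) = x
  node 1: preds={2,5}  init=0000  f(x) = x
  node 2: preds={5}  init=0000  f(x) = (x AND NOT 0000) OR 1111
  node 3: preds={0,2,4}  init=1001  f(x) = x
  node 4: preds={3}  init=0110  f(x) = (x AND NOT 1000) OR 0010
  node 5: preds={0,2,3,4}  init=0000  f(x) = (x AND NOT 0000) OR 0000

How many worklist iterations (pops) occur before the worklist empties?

Trace (11 dequeues):
  [1] u=0 | in 1001 | out 1101 | prev 0101 | push {}
  [2] u=1 | in 0000 | out 0000 | ==
  [3] u=2 | in 0000 | out 1111 | prev 0000 | push {1}
  [4] u=3 | in 1111 | out 1111 | prev 1001 | push {0}
  [5] u=4 | in 1111 | out 0111 | prev 0110 | push {3}
  [6] u=5 | in 1111 | out 1111 | prev 0000 | push {2}
  [7] u=1 | in 1111 | out 1111 | prev 0000 | push {}
  [8] u=0 | in 1111 | out 1111 | prev 1101 | push {5}
  [9] u=3 | in 1111 | out 1111 | ==
  [10] u=2 | in 1111 | out 1111 | ==
  [11] u=5 | in 1111 | out 1111 | ==

Converged values:
  [0] 1111
  [1] 1111
  [2] 1111
  [3] 1111
  [4] 0111
  [5] 1111

11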